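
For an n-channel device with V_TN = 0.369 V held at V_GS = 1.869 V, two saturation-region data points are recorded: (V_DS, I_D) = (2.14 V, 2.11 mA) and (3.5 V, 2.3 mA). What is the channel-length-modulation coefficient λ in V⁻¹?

With V_GS fixed, I_D ∝ (1 + λ V_DS) in saturation, so I_D2/I_D1 = (1 + λ V_DS2)/(1 + λ V_DS1).
2.3/2.11 = 1.09 = (1 + 3.5 λ)/(1 + 2.14 λ).
Solving: λ (I_D1 V_DS2 − I_D2 V_DS1) = I_D2 − I_D1, so λ = (2.3 − 2.11) / (2.11 × 3.5 − 2.3 × 2.14) = 0.19 / 2.46 = 0.0771 V⁻¹.

λ = 0.0771 V⁻¹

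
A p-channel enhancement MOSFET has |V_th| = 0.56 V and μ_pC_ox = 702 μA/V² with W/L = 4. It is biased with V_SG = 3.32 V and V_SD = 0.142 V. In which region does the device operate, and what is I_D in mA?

k_p = μ_pC_ox · (W/L) = 2.808 mA/V².
V_ov = V_SG − |V_th| = 3.32 − 0.56 = 2.76 V.
Since V_SD = 0.142 V < V_ov = 2.76 V, the device is in the triode region.
I_D = k_p [V_ov · V_SD − ½ V_SD²] = 2.808 × [2.76 × 0.142 − 0.5 × 0.142²] = 1.07 mA.

Triode; I_D = 1.07 mA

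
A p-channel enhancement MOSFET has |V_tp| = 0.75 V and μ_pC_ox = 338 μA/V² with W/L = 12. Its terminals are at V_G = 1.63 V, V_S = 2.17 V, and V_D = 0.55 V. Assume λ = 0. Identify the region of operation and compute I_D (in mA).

Cutoff; I_D = 0 mA

V_SG = V_S − V_G = 2.17 − 1.63 = 0.54 V; V_SD = V_S − V_D = 2.17 − 0.55 = 1.62 V.
V_SG = 0.54 V < |V_tp| = 0.75 V, so the transistor is in cutoff.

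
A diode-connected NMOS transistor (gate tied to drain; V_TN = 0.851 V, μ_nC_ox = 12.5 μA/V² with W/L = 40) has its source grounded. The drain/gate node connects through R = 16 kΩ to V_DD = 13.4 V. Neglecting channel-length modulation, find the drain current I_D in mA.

With gate tied to drain, V_GS = V_DS ≥ V_GS − V_TN, so the device is in saturation.
k_n = μ_nC_ox · (W/L) = 0.5 mA/V².
KCL at the drain: ½ k_n (V_GS − V_TN)² = (V_DD − V_GS)/R.
Let x = V_GS − 0.851. Then 4 x² + x − 12.55 = 0, giving x = 1.65 V (positive root), so V_GS = 2.5 V.
I_D = (V_DD − V_GS)/R = (13.4 − 2.5) / 16 = 0.681 mA.

I_D = 0.681 mA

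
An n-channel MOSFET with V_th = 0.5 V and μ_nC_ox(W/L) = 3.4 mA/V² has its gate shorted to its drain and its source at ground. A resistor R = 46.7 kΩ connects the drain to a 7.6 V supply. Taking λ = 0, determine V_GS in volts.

With gate tied to drain, V_GS = V_DS ≥ V_GS − V_th, so the device is in saturation.
KCL at the drain: ½ k_n (V_GS − V_th)² = (V_DD − V_GS)/R.
Let x = V_GS − 0.5. Then 79.4 x² + x − 7.1 = 0, giving x = 0.293 V (positive root), so V_GS = 0.793 V.
I_D = (V_DD − V_GS)/R = (7.6 − 0.793) / 46.7 = 0.146 mA.

V_GS = 0.793 V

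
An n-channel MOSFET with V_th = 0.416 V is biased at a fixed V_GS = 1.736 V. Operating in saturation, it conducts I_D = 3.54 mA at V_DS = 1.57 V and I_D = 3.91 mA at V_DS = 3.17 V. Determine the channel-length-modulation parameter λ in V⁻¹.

λ = 0.0728 V⁻¹

With V_GS fixed, I_D ∝ (1 + λ V_DS) in saturation, so I_D2/I_D1 = (1 + λ V_DS2)/(1 + λ V_DS1).
3.91/3.54 = 1.105 = (1 + 3.17 λ)/(1 + 1.57 λ).
Solving: λ (I_D1 V_DS2 − I_D2 V_DS1) = I_D2 − I_D1, so λ = (3.91 − 3.54) / (3.54 × 3.17 − 3.91 × 1.57) = 0.37 / 5.08 = 0.0728 V⁻¹.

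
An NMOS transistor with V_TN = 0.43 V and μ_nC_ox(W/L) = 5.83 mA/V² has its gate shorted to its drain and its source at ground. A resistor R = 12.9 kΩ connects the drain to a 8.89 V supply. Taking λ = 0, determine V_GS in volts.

With gate tied to drain, V_GS = V_DS ≥ V_GS − V_TN, so the device is in saturation.
KCL at the drain: ½ k_n (V_GS − V_TN)² = (V_DD − V_GS)/R.
Let x = V_GS − 0.43. Then 37.6 x² + x − 8.46 = 0, giving x = 0.461 V (positive root), so V_GS = 0.891 V.
I_D = (V_DD − V_GS)/R = (8.89 − 0.891) / 12.9 = 0.62 mA.

V_GS = 0.891 V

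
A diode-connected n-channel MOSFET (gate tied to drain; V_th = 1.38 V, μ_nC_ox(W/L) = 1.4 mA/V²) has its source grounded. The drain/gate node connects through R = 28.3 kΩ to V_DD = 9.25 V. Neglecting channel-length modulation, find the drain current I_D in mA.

I_D = 0.257 mA

With gate tied to drain, V_GS = V_DS ≥ V_GS − V_th, so the device is in saturation.
KCL at the drain: ½ k_n (V_GS − V_th)² = (V_DD − V_GS)/R.
Let x = V_GS − 1.38. Then 19.8 x² + x − 7.87 = 0, giving x = 0.606 V (positive root), so V_GS = 1.99 V.
I_D = (V_DD − V_GS)/R = (9.25 − 1.99) / 28.3 = 0.257 mA.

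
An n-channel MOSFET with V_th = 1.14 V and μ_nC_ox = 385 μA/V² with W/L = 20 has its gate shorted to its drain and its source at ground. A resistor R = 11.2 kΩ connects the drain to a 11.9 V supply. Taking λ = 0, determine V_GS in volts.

With gate tied to drain, V_GS = V_DS ≥ V_GS − V_th, so the device is in saturation.
k_n = μ_nC_ox · (W/L) = 7.7 mA/V².
KCL at the drain: ½ k_n (V_GS − V_th)² = (V_DD − V_GS)/R.
Let x = V_GS − 1.14. Then 43.1 x² + x − 10.76 = 0, giving x = 0.488 V (positive root), so V_GS = 1.63 V.
I_D = (V_DD − V_GS)/R = (11.9 − 1.63) / 11.2 = 0.917 mA.

V_GS = 1.63 V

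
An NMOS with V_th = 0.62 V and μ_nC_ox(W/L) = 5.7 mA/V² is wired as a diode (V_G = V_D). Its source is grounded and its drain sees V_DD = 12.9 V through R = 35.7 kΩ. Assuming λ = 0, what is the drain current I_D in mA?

I_D = 0.334 mA

With gate tied to drain, V_GS = V_DS ≥ V_GS − V_th, so the device is in saturation.
KCL at the drain: ½ k_n (V_GS − V_th)² = (V_DD − V_GS)/R.
Let x = V_GS − 0.62. Then 102 x² + x − 12.28 = 0, giving x = 0.343 V (positive root), so V_GS = 0.963 V.
I_D = (V_DD − V_GS)/R = (12.9 − 0.963) / 35.7 = 0.334 mA.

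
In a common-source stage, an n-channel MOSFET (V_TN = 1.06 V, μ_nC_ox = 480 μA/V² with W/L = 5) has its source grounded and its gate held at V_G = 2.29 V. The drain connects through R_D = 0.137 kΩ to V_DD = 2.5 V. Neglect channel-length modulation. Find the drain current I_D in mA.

V_GS = V_G = 2.29 V, so V_ov = 2.29 − 1.06 = 1.23 V.
k_n = μ_nC_ox · (W/L) = 2.4 mA/V².
Assume saturation: I_D = ½ k_n V_ov² = 0.5 × 2.4 × 1.23² = 1.82 mA, giving V_DS = V_DD − I_D R_D = 2.5 − 1.82 × 0.137 = 2.25 V.
V_DS = 2.25 V ≥ V_ov = 1.23 V, confirming saturation.

I_D = 1.82 mA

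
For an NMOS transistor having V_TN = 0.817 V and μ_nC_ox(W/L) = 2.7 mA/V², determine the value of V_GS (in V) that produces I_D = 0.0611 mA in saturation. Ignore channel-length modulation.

In saturation I_D = ½ k_n (V_GS − V_TN)², so V_GS − V_TN = √(2 I_D / k_n) = √(2 × 0.0611 / 2.7) = 0.213 V.
V_GS = 0.817 + 0.213 = 1.03 V.

V_GS = 1.03 V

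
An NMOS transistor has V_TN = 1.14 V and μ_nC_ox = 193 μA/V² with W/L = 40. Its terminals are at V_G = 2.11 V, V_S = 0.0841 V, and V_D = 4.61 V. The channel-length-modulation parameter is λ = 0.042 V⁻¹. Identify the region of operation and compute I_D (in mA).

Saturation; I_D = 3.61 mA

V_GS = V_G − V_S = 2.11 − 0.0841 = 2.03 V; V_DS = V_D − V_S = 4.61 − 0.0841 = 4.53 V.
k_n = μ_nC_ox · (W/L) = 7.72 mA/V².
V_ov = V_GS − V_TN = 2.03 − 1.14 = 0.886 V.
Since V_DS = 4.53 V ≥ V_ov = 0.886 V, the device is in saturation.
I_D = ½ k_n V_ov² (1 + λ V_DS) = 0.5 × 7.72 × 0.886² × (1 + 0.042 × 4.53) = 3.61 mA.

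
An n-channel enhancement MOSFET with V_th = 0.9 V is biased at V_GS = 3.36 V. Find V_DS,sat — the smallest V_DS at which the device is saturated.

V_DS,sat = 2.46 V

The boundary between triode and saturation is V_DS = V_GS − V_th = V_ov.
V_ov = 3.36 − 0.9 = 2.46 V.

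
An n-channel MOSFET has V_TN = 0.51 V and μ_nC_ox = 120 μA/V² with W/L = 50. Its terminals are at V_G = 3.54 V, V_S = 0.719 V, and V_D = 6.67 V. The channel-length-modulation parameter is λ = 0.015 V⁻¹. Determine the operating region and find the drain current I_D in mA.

Saturation; I_D = 17.5 mA

V_GS = V_G − V_S = 3.54 − 0.719 = 2.82 V; V_DS = V_D − V_S = 6.67 − 0.719 = 5.95 V.
k_n = μ_nC_ox · (W/L) = 6 mA/V².
V_ov = V_GS − V_TN = 2.82 − 0.51 = 2.31 V.
Since V_DS = 5.95 V ≥ V_ov = 2.31 V, the device is in saturation.
I_D = ½ k_n V_ov² (1 + λ V_DS) = 0.5 × 6 × 2.31² × (1 + 0.015 × 5.95) = 17.5 mA.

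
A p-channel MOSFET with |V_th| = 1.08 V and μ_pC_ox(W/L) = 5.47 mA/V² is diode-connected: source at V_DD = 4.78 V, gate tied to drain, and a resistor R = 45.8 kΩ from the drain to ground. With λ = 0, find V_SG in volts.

V_SG = 1.25 V

With gate tied to drain, V_SG = V_SD ≥ V_SG − |V_th|, so the device is in saturation.
KCL at the drain: ½ k_p (V_SG − |V_th|)² = (V_DD − V_SG)/R.
Let x = V_SG − 1.08. Then 125 x² + x − 3.7 = 0, giving x = 0.168 V (positive root), so V_SG = 1.25 V.
I_D = (V_DD − V_SG)/R = (4.78 − 1.25) / 45.8 = 0.0771 mA.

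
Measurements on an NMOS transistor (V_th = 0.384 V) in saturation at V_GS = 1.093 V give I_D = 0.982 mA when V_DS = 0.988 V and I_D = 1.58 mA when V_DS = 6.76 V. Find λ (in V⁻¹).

With V_GS fixed, I_D ∝ (1 + λ V_DS) in saturation, so I_D2/I_D1 = (1 + λ V_DS2)/(1 + λ V_DS1).
1.58/0.982 = 1.609 = (1 + 6.76 λ)/(1 + 0.988 λ).
Solving: λ (I_D1 V_DS2 − I_D2 V_DS1) = I_D2 − I_D1, so λ = (1.58 − 0.982) / (0.982 × 6.76 − 1.58 × 0.988) = 0.598 / 5.08 = 0.118 V⁻¹.

λ = 0.118 V⁻¹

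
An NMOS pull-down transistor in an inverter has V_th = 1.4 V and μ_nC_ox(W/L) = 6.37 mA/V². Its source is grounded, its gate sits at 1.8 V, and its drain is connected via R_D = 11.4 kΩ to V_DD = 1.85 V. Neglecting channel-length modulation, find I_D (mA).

V_GS = V_G = 1.8 V, so V_ov = 1.8 − 1.4 = 0.4 V.
Assume saturation: I_D = ½ k_n V_ov² = 0.5 × 6.37 × 0.4² = 0.51 mA, giving V_DS = V_DD − I_D R_D = 1.85 − 0.51 × 11.4 = -3.96 V.
But -3.96 V < V_ov = 0.4 V, so the device is actually in triode.
In triode I_D = k_n[V_ov V_DS − ½ V_DS²] and I_D = (V_DD − V_DS)/R_D. Equating: 36.3 V_DS² − 30.05 V_DS + 1.85 = 0, giving V_DS = 0.067 V (the root below V_ov).
I_D = (1.85 − 0.067) / 11.4 = 0.156 mA.

I_D = 0.156 mA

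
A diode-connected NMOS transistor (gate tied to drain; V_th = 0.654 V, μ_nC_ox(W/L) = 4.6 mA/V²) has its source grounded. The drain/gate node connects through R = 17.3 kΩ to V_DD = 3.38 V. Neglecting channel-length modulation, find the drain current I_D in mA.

I_D = 0.143 mA

With gate tied to drain, V_GS = V_DS ≥ V_GS − V_th, so the device is in saturation.
KCL at the drain: ½ k_n (V_GS − V_th)² = (V_DD − V_GS)/R.
Let x = V_GS − 0.654. Then 39.8 x² + x − 2.726 = 0, giving x = 0.249 V (positive root), so V_GS = 0.903 V.
I_D = (V_DD − V_GS)/R = (3.38 − 0.903) / 17.3 = 0.143 mA.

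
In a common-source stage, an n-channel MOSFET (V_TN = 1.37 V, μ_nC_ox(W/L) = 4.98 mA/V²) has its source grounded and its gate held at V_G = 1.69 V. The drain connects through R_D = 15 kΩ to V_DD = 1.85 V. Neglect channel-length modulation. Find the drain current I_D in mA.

V_GS = V_G = 1.69 V, so V_ov = 1.69 − 1.37 = 0.32 V.
Assume saturation: I_D = ½ k_n V_ov² = 0.5 × 4.98 × 0.32² = 0.255 mA, giving V_DS = V_DD − I_D R_D = 1.85 − 0.255 × 15 = -1.97 V.
But -1.97 V < V_ov = 0.32 V, so the device is actually in triode.
In triode I_D = k_n[V_ov V_DS − ½ V_DS²] and I_D = (V_DD − V_DS)/R_D. Equating: 37.4 V_DS² − 24.9 V_DS + 1.85 = 0, giving V_DS = 0.0852 V (the root below V_ov).
I_D = (1.85 − 0.0852) / 15 = 0.118 mA.

I_D = 0.118 mA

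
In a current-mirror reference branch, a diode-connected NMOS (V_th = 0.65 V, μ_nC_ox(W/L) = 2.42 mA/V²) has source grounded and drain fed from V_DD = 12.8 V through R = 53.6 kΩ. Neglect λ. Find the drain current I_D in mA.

I_D = 0.219 mA

With gate tied to drain, V_GS = V_DS ≥ V_GS − V_th, so the device is in saturation.
KCL at the drain: ½ k_n (V_GS − V_th)² = (V_DD − V_GS)/R.
Let x = V_GS − 0.65. Then 64.9 x² + x − 12.15 = 0, giving x = 0.425 V (positive root), so V_GS = 1.08 V.
I_D = (V_DD − V_GS)/R = (12.8 − 1.08) / 53.6 = 0.219 mA.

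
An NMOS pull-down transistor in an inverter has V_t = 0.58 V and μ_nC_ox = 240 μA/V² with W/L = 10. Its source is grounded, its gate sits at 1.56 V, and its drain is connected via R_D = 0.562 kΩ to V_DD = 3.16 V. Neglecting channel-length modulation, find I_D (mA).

I_D = 1.15 mA

V_GS = V_G = 1.56 V, so V_ov = 1.56 − 0.58 = 0.98 V.
k_n = μ_nC_ox · (W/L) = 2.4 mA/V².
Assume saturation: I_D = ½ k_n V_ov² = 0.5 × 2.4 × 0.98² = 1.15 mA, giving V_DS = V_DD − I_D R_D = 3.16 − 1.15 × 0.562 = 2.51 V.
V_DS = 2.51 V ≥ V_ov = 0.98 V, confirming saturation.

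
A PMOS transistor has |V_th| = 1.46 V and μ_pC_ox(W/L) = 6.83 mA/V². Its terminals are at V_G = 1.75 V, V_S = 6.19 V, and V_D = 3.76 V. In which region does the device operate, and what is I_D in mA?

Triode; I_D = 29.3 mA

V_SG = V_S − V_G = 6.19 − 1.75 = 4.44 V; V_SD = V_S − V_D = 6.19 − 3.76 = 2.43 V.
V_ov = V_SG − |V_th| = 4.44 − 1.46 = 2.98 V.
Since V_SD = 2.43 V < V_ov = 2.98 V, the device is in the triode region.
I_D = k_p [V_ov · V_SD − ½ V_SD²] = 6.83 × [2.98 × 2.43 − 0.5 × 2.43²] = 29.3 mA.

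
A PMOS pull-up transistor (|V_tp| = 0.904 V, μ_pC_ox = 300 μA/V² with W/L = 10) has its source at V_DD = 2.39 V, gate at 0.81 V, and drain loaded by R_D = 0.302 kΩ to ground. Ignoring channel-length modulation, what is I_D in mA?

I_D = 0.685 mA

V_SG = V_DD − V_G = 2.39 − 0.81 = 1.58 V, so V_ov = 1.58 − 0.904 = 0.676 V.
k_p = μ_pC_ox · (W/L) = 3 mA/V².
Assume saturation: I_D = ½ k_p V_ov² = 0.5 × 3 × 0.676² = 0.685 mA, giving V_SD = V_DD − I_D R_D = 2.39 − 0.685 × 0.302 = 2.18 V.
V_SD = 2.18 V ≥ V_ov = 0.676 V, confirming saturation.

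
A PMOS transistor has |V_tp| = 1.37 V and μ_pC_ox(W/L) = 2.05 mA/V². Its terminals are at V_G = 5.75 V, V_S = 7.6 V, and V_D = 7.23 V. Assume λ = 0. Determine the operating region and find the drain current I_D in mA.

Triode; I_D = 0.224 mA

V_SG = V_S − V_G = 7.6 − 5.75 = 1.85 V; V_SD = V_S − V_D = 7.6 − 7.23 = 0.37 V.
V_ov = V_SG − |V_tp| = 1.85 − 1.37 = 0.48 V.
Since V_SD = 0.37 V < V_ov = 0.48 V, the device is in the triode region.
I_D = k_p [V_ov · V_SD − ½ V_SD²] = 2.05 × [0.48 × 0.37 − 0.5 × 0.37²] = 0.224 mA.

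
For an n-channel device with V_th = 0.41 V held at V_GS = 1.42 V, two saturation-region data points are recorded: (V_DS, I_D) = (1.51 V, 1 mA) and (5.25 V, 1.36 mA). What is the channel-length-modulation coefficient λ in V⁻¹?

With V_GS fixed, I_D ∝ (1 + λ V_DS) in saturation, so I_D2/I_D1 = (1 + λ V_DS2)/(1 + λ V_DS1).
1.36/1 = 1.36 = (1 + 5.25 λ)/(1 + 1.51 λ).
Solving: λ (I_D1 V_DS2 − I_D2 V_DS1) = I_D2 − I_D1, so λ = (1.36 − 1) / (1 × 5.25 − 1.36 × 1.51) = 0.36 / 3.2 = 0.113 V⁻¹.

λ = 0.113 V⁻¹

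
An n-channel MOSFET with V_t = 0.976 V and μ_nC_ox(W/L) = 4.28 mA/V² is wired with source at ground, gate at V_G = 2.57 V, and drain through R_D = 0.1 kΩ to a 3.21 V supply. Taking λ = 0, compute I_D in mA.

I_D = 5.44 mA

V_GS = V_G = 2.57 V, so V_ov = 2.57 − 0.976 = 1.59 V.
Assume saturation: I_D = ½ k_n V_ov² = 0.5 × 4.28 × 1.59² = 5.44 mA, giving V_DS = V_DD − I_D R_D = 3.21 − 5.44 × 0.1 = 2.67 V.
V_DS = 2.67 V ≥ V_ov = 1.59 V, confirming saturation.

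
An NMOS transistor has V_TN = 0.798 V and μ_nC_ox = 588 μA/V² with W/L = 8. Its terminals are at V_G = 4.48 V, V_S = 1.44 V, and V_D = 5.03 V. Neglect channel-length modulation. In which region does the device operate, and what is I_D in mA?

V_GS = V_G − V_S = 4.48 − 1.44 = 3.04 V; V_DS = V_D − V_S = 5.03 − 1.44 = 3.59 V.
k_n = μ_nC_ox · (W/L) = 4.704 mA/V².
V_ov = V_GS − V_TN = 3.04 − 0.798 = 2.24 V.
Since V_DS = 3.59 V ≥ V_ov = 2.24 V, the device is in saturation.
I_D = ½ k_n V_ov² = 0.5 × 4.704 × 2.24² = 11.8 mA.

Saturation; I_D = 11.8 mA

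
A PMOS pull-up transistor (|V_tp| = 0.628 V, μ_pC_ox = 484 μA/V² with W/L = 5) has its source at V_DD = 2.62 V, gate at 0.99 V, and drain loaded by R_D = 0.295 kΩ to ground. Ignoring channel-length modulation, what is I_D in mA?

I_D = 1.21 mA

V_SG = V_DD − V_G = 2.62 − 0.99 = 1.63 V, so V_ov = 1.63 − 0.628 = 1 V.
k_p = μ_pC_ox · (W/L) = 2.42 mA/V².
Assume saturation: I_D = ½ k_p V_ov² = 0.5 × 2.42 × 1² = 1.21 mA, giving V_SD = V_DD − I_D R_D = 2.62 − 1.21 × 0.295 = 2.26 V.
V_SD = 2.26 V ≥ V_ov = 1 V, confirming saturation.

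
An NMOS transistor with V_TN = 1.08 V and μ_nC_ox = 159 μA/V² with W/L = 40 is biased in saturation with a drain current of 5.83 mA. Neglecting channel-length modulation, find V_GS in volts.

V_GS = 2.43 V

k_n = μ_nC_ox · (W/L) = 6.36 mA/V².
In saturation I_D = ½ k_n (V_GS − V_TN)², so V_GS − V_TN = √(2 I_D / k_n) = √(2 × 5.83 / 6.36) = 1.35 V.
V_GS = 1.08 + 1.35 = 2.43 V.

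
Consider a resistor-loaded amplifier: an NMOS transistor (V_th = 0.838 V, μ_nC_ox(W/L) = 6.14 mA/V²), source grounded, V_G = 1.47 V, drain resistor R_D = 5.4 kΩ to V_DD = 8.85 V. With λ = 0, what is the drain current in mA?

V_GS = V_G = 1.47 V, so V_ov = 1.47 − 0.838 = 0.632 V.
Assume saturation: I_D = ½ k_n V_ov² = 0.5 × 6.14 × 0.632² = 1.23 mA, giving V_DS = V_DD − I_D R_D = 8.85 − 1.23 × 5.4 = 2.23 V.
V_DS = 2.23 V ≥ V_ov = 0.632 V, confirming saturation.

I_D = 1.23 mA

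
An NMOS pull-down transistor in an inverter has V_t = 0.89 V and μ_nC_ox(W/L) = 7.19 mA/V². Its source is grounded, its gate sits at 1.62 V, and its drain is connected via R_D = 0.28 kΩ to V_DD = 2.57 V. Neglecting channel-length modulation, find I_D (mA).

I_D = 1.92 mA

V_GS = V_G = 1.62 V, so V_ov = 1.62 − 0.89 = 0.73 V.
Assume saturation: I_D = ½ k_n V_ov² = 0.5 × 7.19 × 0.73² = 1.92 mA, giving V_DS = V_DD − I_D R_D = 2.57 − 1.92 × 0.28 = 2.03 V.
V_DS = 2.03 V ≥ V_ov = 0.73 V, confirming saturation.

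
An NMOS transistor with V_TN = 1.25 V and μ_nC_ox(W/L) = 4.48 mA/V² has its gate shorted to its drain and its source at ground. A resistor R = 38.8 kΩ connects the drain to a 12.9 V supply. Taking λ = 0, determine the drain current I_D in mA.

With gate tied to drain, V_GS = V_DS ≥ V_GS − V_TN, so the device is in saturation.
KCL at the drain: ½ k_n (V_GS − V_TN)² = (V_DD − V_GS)/R.
Let x = V_GS − 1.25. Then 86.9 x² + x − 11.65 = 0, giving x = 0.36 V (positive root), so V_GS = 1.61 V.
I_D = (V_DD − V_GS)/R = (12.9 − 1.61) / 38.8 = 0.291 mA.

I_D = 0.291 mA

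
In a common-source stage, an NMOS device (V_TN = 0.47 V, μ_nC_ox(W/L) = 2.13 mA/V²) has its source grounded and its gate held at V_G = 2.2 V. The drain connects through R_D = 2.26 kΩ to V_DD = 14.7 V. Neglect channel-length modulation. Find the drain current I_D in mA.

I_D = 3.19 mA

V_GS = V_G = 2.2 V, so V_ov = 2.2 − 0.47 = 1.73 V.
Assume saturation: I_D = ½ k_n V_ov² = 0.5 × 2.13 × 1.73² = 3.19 mA, giving V_DS = V_DD − I_D R_D = 14.7 − 3.19 × 2.26 = 7.5 V.
V_DS = 7.5 V ≥ V_ov = 1.73 V, confirming saturation.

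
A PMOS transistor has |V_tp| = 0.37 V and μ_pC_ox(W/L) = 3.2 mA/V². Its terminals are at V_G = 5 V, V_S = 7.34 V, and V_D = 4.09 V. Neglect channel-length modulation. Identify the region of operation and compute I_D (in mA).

Saturation; I_D = 6.21 mA

V_SG = V_S − V_G = 7.34 − 5 = 2.34 V; V_SD = V_S − V_D = 7.34 − 4.09 = 3.25 V.
V_ov = V_SG − |V_tp| = 2.34 − 0.37 = 1.97 V.
Since V_SD = 3.25 V ≥ V_ov = 1.97 V, the device is in saturation.
I_D = ½ k_p V_ov² = 0.5 × 3.2 × 1.97² = 6.21 mA.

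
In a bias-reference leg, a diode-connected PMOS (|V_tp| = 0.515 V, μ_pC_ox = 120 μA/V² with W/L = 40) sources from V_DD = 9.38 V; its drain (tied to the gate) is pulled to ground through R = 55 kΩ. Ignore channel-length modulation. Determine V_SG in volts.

V_SG = 0.770 V

With gate tied to drain, V_SG = V_SD ≥ V_SG − |V_tp|, so the device is in saturation.
k_p = μ_pC_ox · (W/L) = 4.8 mA/V².
KCL at the drain: ½ k_p (V_SG − |V_tp|)² = (V_DD − V_SG)/R.
Let x = V_SG − 0.515. Then 132 x² + x − 8.865 = 0, giving x = 0.255 V (positive root), so V_SG = 0.77 V.
I_D = (V_DD − V_SG)/R = (9.38 − 0.77) / 55 = 0.157 mA.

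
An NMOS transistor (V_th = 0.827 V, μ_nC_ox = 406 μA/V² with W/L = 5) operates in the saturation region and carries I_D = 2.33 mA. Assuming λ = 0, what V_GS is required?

k_n = μ_nC_ox · (W/L) = 2.03 mA/V².
In saturation I_D = ½ k_n (V_GS − V_th)², so V_GS − V_th = √(2 I_D / k_n) = √(2 × 2.33 / 2.03) = 1.52 V.
V_GS = 0.827 + 1.52 = 2.34 V.

V_GS = 2.34 V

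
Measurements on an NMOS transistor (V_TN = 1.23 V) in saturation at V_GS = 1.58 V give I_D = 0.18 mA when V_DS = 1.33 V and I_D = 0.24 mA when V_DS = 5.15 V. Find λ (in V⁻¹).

With V_GS fixed, I_D ∝ (1 + λ V_DS) in saturation, so I_D2/I_D1 = (1 + λ V_DS2)/(1 + λ V_DS1).
0.24/0.18 = 1.333 = (1 + 5.15 λ)/(1 + 1.33 λ).
Solving: λ (I_D1 V_DS2 − I_D2 V_DS1) = I_D2 − I_D1, so λ = (0.24 − 0.18) / (0.18 × 5.15 − 0.24 × 1.33) = 0.06 / 0.608 = 0.0987 V⁻¹.

λ = 0.0987 V⁻¹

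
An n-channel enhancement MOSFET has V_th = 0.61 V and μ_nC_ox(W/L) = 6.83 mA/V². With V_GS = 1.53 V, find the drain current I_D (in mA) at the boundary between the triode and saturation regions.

I_D = 2.89 mA

At the boundary V_DS = V_ov = V_GS − V_th = 1.53 − 0.61 = 0.92 V.
I_D = ½ k_n V_ov² = 0.5 × 6.83 × 0.92² = 2.89 mA.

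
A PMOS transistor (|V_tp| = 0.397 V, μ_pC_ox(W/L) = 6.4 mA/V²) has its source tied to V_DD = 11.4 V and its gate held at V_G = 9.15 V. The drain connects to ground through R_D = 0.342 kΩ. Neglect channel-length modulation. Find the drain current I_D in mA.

I_D = 11.0 mA

V_SG = V_DD − V_G = 11.4 − 9.15 = 2.25 V, so V_ov = 2.25 − 0.397 = 1.85 V.
Assume saturation: I_D = ½ k_p V_ov² = 0.5 × 6.4 × 1.85² = 11 mA, giving V_SD = V_DD − I_D R_D = 11.4 − 11 × 0.342 = 7.64 V.
V_SD = 7.64 V ≥ V_ov = 1.85 V, confirming saturation.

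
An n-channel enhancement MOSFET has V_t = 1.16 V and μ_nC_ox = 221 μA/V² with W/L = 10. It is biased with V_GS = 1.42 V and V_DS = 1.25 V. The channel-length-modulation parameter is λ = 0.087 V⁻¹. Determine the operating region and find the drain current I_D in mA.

k_n = μ_nC_ox · (W/L) = 2.21 mA/V².
V_ov = V_GS − V_t = 1.42 − 1.16 = 0.26 V.
Since V_DS = 1.25 V ≥ V_ov = 0.26 V, the device is in saturation.
I_D = ½ k_n V_ov² (1 + λ V_DS) = 0.5 × 2.21 × 0.26² × (1 + 0.087 × 1.25) = 0.0828 mA.

Saturation; I_D = 0.0828 mA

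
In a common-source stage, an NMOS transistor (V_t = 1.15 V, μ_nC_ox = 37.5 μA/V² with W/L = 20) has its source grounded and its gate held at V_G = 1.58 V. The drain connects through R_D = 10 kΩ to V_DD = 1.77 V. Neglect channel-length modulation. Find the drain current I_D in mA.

I_D = 0.0693 mA

V_GS = V_G = 1.58 V, so V_ov = 1.58 − 1.15 = 0.43 V.
k_n = μ_nC_ox · (W/L) = 0.75 mA/V².
Assume saturation: I_D = ½ k_n V_ov² = 0.5 × 0.75 × 0.43² = 0.0693 mA, giving V_DS = V_DD − I_D R_D = 1.77 − 0.0693 × 10 = 1.08 V.
V_DS = 1.08 V ≥ V_ov = 0.43 V, confirming saturation.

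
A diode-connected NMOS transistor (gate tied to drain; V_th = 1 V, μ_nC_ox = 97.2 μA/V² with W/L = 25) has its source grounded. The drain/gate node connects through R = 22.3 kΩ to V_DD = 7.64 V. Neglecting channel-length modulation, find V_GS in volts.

V_GS = 1.48 V

With gate tied to drain, V_GS = V_DS ≥ V_GS − V_th, so the device is in saturation.
k_n = μ_nC_ox · (W/L) = 2.43 mA/V².
KCL at the drain: ½ k_n (V_GS − V_th)² = (V_DD − V_GS)/R.
Let x = V_GS − 1. Then 27.1 x² + x − 6.64 = 0, giving x = 0.477 V (positive root), so V_GS = 1.48 V.
I_D = (V_DD − V_GS)/R = (7.64 − 1.48) / 22.3 = 0.276 mA.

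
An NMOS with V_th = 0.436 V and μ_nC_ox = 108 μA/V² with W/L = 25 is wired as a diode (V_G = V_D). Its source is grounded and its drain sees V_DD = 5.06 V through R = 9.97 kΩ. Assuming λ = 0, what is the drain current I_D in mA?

I_D = 0.409 mA

With gate tied to drain, V_GS = V_DS ≥ V_GS − V_th, so the device is in saturation.
k_n = μ_nC_ox · (W/L) = 2.7 mA/V².
KCL at the drain: ½ k_n (V_GS − V_th)² = (V_DD − V_GS)/R.
Let x = V_GS − 0.436. Then 13.5 x² + x − 4.624 = 0, giving x = 0.55 V (positive root), so V_GS = 0.986 V.
I_D = (V_DD − V_GS)/R = (5.06 − 0.986) / 9.97 = 0.409 mA.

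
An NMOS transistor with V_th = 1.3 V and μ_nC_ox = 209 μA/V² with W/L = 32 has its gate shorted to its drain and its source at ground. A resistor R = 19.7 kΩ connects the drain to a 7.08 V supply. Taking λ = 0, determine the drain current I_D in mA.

I_D = 0.279 mA

With gate tied to drain, V_GS = V_DS ≥ V_GS − V_th, so the device is in saturation.
k_n = μ_nC_ox · (W/L) = 6.688 mA/V².
KCL at the drain: ½ k_n (V_GS − V_th)² = (V_DD − V_GS)/R.
Let x = V_GS − 1.3. Then 65.9 x² + x − 5.78 = 0, giving x = 0.289 V (positive root), so V_GS = 1.59 V.
I_D = (V_DD − V_GS)/R = (7.08 − 1.59) / 19.7 = 0.279 mA.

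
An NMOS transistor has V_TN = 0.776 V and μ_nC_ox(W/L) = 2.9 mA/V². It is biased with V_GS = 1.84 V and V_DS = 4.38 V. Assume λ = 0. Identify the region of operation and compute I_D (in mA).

V_ov = V_GS − V_TN = 1.84 − 0.776 = 1.06 V.
Since V_DS = 4.38 V ≥ V_ov = 1.06 V, the device is in saturation.
I_D = ½ k_n V_ov² = 0.5 × 2.9 × 1.06² = 1.64 mA.

Saturation; I_D = 1.64 mA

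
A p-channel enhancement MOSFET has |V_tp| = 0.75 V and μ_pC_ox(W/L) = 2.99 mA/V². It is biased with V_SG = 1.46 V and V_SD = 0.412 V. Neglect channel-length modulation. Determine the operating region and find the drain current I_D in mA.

Triode; I_D = 0.621 mA

V_ov = V_SG − |V_tp| = 1.46 − 0.75 = 0.71 V.
Since V_SD = 0.412 V < V_ov = 0.71 V, the device is in the triode region.
I_D = k_p [V_ov · V_SD − ½ V_SD²] = 2.99 × [0.71 × 0.412 − 0.5 × 0.412²] = 0.621 mA.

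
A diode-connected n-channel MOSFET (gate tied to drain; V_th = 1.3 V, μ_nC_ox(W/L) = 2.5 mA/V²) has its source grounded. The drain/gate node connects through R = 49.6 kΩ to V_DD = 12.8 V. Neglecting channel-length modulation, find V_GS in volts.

With gate tied to drain, V_GS = V_DS ≥ V_GS − V_th, so the device is in saturation.
KCL at the drain: ½ k_n (V_GS − V_th)² = (V_DD − V_GS)/R.
Let x = V_GS − 1.3. Then 62 x² + x − 11.5 = 0, giving x = 0.423 V (positive root), so V_GS = 1.72 V.
I_D = (V_DD − V_GS)/R = (12.8 − 1.72) / 49.6 = 0.223 mA.

V_GS = 1.72 V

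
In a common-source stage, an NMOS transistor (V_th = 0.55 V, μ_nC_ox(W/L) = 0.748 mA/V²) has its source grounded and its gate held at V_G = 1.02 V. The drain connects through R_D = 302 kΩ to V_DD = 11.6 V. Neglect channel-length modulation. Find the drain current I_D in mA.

V_GS = V_G = 1.02 V, so V_ov = 1.02 − 0.55 = 0.47 V.
Assume saturation: I_D = ½ k_n V_ov² = 0.5 × 0.748 × 0.47² = 0.0826 mA, giving V_DS = V_DD − I_D R_D = 11.6 − 0.0826 × 302 = -13.4 V.
But -13.4 V < V_ov = 0.47 V, so the device is actually in triode.
In triode I_D = k_n[V_ov V_DS − ½ V_DS²] and I_D = (V_DD − V_DS)/R_D. Equating: 113 V_DS² − 107.2 V_DS + 11.6 = 0, giving V_DS = 0.125 V (the root below V_ov).
I_D = (11.6 − 0.125) / 302 = 0.038 mA.

I_D = 0.0380 mA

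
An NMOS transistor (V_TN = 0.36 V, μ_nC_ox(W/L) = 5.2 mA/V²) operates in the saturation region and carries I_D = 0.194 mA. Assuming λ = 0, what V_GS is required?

In saturation I_D = ½ k_n (V_GS − V_TN)², so V_GS − V_TN = √(2 I_D / k_n) = √(2 × 0.194 / 5.2) = 0.273 V.
V_GS = 0.36 + 0.273 = 0.633 V.

V_GS = 0.633 V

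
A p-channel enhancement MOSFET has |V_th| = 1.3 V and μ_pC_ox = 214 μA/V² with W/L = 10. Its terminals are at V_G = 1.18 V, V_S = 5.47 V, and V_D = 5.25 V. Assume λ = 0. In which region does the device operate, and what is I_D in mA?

V_SG = V_S − V_G = 5.47 − 1.18 = 4.29 V; V_SD = V_S − V_D = 5.47 − 5.25 = 0.22 V.
k_p = μ_pC_ox · (W/L) = 2.14 mA/V².
V_ov = V_SG − |V_th| = 4.29 − 1.3 = 2.99 V.
Since V_SD = 0.22 V < V_ov = 2.99 V, the device is in the triode region.
I_D = k_p [V_ov · V_SD − ½ V_SD²] = 2.14 × [2.99 × 0.22 − 0.5 × 0.22²] = 1.36 mA.

Triode; I_D = 1.36 mA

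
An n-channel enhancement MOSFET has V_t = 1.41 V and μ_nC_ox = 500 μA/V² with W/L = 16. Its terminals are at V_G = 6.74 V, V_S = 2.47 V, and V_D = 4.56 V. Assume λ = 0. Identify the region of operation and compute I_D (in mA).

Triode; I_D = 30.3 mA

V_GS = V_G − V_S = 6.74 − 2.47 = 4.27 V; V_DS = V_D − V_S = 4.56 − 2.47 = 2.09 V.
k_n = μ_nC_ox · (W/L) = 8 mA/V².
V_ov = V_GS − V_t = 4.27 − 1.41 = 2.86 V.
Since V_DS = 2.09 V < V_ov = 2.86 V, the device is in the triode region.
I_D = k_n [V_ov · V_DS − ½ V_DS²] = 8 × [2.86 × 2.09 − 0.5 × 2.09²] = 30.3 mA.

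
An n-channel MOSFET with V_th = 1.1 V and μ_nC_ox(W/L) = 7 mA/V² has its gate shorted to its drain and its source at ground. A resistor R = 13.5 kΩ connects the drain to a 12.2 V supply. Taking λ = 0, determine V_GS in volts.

With gate tied to drain, V_GS = V_DS ≥ V_GS − V_th, so the device is in saturation.
KCL at the drain: ½ k_n (V_GS − V_th)² = (V_DD − V_GS)/R.
Let x = V_GS − 1.1. Then 47.2 x² + x − 11.1 = 0, giving x = 0.474 V (positive root), so V_GS = 1.57 V.
I_D = (V_DD − V_GS)/R = (12.2 − 1.57) / 13.5 = 0.787 mA.

V_GS = 1.57 V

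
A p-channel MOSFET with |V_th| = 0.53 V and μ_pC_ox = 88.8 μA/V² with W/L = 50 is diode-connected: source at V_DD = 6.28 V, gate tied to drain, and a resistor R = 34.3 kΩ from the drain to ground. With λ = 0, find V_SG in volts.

V_SG = 0.798 V

With gate tied to drain, V_SG = V_SD ≥ V_SG − |V_th|, so the device is in saturation.
k_p = μ_pC_ox · (W/L) = 4.44 mA/V².
KCL at the drain: ½ k_p (V_SG − |V_th|)² = (V_DD − V_SG)/R.
Let x = V_SG − 0.53. Then 76.1 x² + x − 5.75 = 0, giving x = 0.268 V (positive root), so V_SG = 0.798 V.
I_D = (V_DD − V_SG)/R = (6.28 − 0.798) / 34.3 = 0.16 mA.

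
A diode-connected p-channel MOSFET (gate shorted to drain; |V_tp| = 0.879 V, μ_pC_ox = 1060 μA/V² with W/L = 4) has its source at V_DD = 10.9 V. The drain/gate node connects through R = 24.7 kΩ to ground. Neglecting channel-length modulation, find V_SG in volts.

With gate tied to drain, V_SG = V_SD ≥ V_SG − |V_tp|, so the device is in saturation.
k_p = μ_pC_ox · (W/L) = 4.24 mA/V².
KCL at the drain: ½ k_p (V_SG − |V_tp|)² = (V_DD − V_SG)/R.
Let x = V_SG − 0.879. Then 52.4 x² + x − 10.02 = 0, giving x = 0.428 V (positive root), so V_SG = 1.31 V.
I_D = (V_DD − V_SG)/R = (10.9 − 1.31) / 24.7 = 0.388 mA.

V_SG = 1.31 V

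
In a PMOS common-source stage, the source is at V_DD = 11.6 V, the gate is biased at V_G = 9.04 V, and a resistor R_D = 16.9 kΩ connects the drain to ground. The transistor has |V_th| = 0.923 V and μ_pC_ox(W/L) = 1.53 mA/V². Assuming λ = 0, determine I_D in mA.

I_D = 0.669 mA

V_SG = V_DD − V_G = 11.6 − 9.04 = 2.56 V, so V_ov = 2.56 − 0.923 = 1.64 V.
Assume saturation: I_D = ½ k_p V_ov² = 0.5 × 1.53 × 1.64² = 2.05 mA, giving V_SD = V_DD − I_D R_D = 11.6 − 2.05 × 16.9 = -23 V.
But -23 V < V_ov = 1.64 V, so the device is actually in triode.
In triode I_D = k_p[V_ov V_SD − ½ V_SD²] and I_D = (V_DD − V_SD)/R_D. Equating: 12.9 V_SD² − 43.33 V_SD + 11.6 = 0, giving V_SD = 0.293 V (the root below V_ov).
I_D = (11.6 − 0.293) / 16.9 = 0.669 mA.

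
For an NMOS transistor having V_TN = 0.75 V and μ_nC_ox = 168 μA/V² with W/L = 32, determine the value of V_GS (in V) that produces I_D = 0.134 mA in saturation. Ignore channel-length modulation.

k_n = μ_nC_ox · (W/L) = 5.376 mA/V².
In saturation I_D = ½ k_n (V_GS − V_TN)², so V_GS − V_TN = √(2 I_D / k_n) = √(2 × 0.134 / 5.376) = 0.223 V.
V_GS = 0.75 + 0.223 = 0.973 V.

V_GS = 0.973 V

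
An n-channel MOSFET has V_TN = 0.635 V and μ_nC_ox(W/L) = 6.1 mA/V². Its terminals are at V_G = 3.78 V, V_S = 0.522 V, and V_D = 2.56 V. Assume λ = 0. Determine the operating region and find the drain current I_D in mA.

Triode; I_D = 19.9 mA

V_GS = V_G − V_S = 3.78 − 0.522 = 3.26 V; V_DS = V_D − V_S = 2.56 − 0.522 = 2.04 V.
V_ov = V_GS − V_TN = 3.26 − 0.635 = 2.62 V.
Since V_DS = 2.04 V < V_ov = 2.62 V, the device is in the triode region.
I_D = k_n [V_ov · V_DS − ½ V_DS²] = 6.1 × [2.62 × 2.04 − 0.5 × 2.04²] = 19.9 mA.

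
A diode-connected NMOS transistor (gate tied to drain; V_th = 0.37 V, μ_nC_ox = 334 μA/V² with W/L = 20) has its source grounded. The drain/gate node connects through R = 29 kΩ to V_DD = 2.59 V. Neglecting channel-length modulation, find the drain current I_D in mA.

With gate tied to drain, V_GS = V_DS ≥ V_GS − V_th, so the device is in saturation.
k_n = μ_nC_ox · (W/L) = 6.68 mA/V².
KCL at the drain: ½ k_n (V_GS − V_th)² = (V_DD − V_GS)/R.
Let x = V_GS − 0.37. Then 96.9 x² + x − 2.22 = 0, giving x = 0.146 V (positive root), so V_GS = 0.516 V.
I_D = (V_DD − V_GS)/R = (2.59 − 0.516) / 29 = 0.0715 mA.

I_D = 0.0715 mA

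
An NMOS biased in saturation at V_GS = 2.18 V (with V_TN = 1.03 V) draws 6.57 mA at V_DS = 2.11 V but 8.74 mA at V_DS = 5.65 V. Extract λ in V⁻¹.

λ = 0.116 V⁻¹

With V_GS fixed, I_D ∝ (1 + λ V_DS) in saturation, so I_D2/I_D1 = (1 + λ V_DS2)/(1 + λ V_DS1).
8.74/6.57 = 1.33 = (1 + 5.65 λ)/(1 + 2.11 λ).
Solving: λ (I_D1 V_DS2 − I_D2 V_DS1) = I_D2 − I_D1, so λ = (8.74 − 6.57) / (6.57 × 5.65 − 8.74 × 2.11) = 2.17 / 18.7 = 0.116 V⁻¹.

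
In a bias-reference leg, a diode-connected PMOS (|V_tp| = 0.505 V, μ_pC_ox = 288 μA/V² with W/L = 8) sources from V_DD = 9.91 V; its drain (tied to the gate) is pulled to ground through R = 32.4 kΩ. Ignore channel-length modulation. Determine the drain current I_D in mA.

With gate tied to drain, V_SG = V_SD ≥ V_SG − |V_tp|, so the device is in saturation.
k_p = μ_pC_ox · (W/L) = 2.304 mA/V².
KCL at the drain: ½ k_p (V_SG − |V_tp|)² = (V_DD − V_SG)/R.
Let x = V_SG − 0.505. Then 37.3 x² + x − 9.405 = 0, giving x = 0.489 V (positive root), so V_SG = 0.994 V.
I_D = (V_DD − V_SG)/R = (9.91 − 0.994) / 32.4 = 0.275 mA.

I_D = 0.275 mA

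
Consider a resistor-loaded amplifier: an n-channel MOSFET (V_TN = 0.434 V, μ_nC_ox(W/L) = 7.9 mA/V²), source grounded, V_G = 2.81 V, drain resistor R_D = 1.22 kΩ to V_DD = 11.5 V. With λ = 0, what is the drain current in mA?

V_GS = V_G = 2.81 V, so V_ov = 2.81 − 0.434 = 2.38 V.
Assume saturation: I_D = ½ k_n V_ov² = 0.5 × 7.9 × 2.38² = 22.3 mA, giving V_DS = V_DD − I_D R_D = 11.5 − 22.3 × 1.22 = -15.7 V.
But -15.7 V < V_ov = 2.38 V, so the device is actually in triode.
In triode I_D = k_n[V_ov V_DS − ½ V_DS²] and I_D = (V_DD − V_DS)/R_D. Equating: 4.82 V_DS² − 23.9 V_DS + 11.5 = 0, giving V_DS = 0.54 V (the root below V_ov).
I_D = (11.5 − 0.54) / 1.22 = 8.98 mA.

I_D = 8.98 mA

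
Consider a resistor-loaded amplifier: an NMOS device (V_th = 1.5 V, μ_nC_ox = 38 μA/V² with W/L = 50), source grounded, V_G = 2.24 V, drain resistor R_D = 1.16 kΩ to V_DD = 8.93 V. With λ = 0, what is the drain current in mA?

V_GS = V_G = 2.24 V, so V_ov = 2.24 − 1.5 = 0.74 V.
k_n = μ_nC_ox · (W/L) = 1.9 mA/V².
Assume saturation: I_D = ½ k_n V_ov² = 0.5 × 1.9 × 0.74² = 0.52 mA, giving V_DS = V_DD − I_D R_D = 8.93 − 0.52 × 1.16 = 8.33 V.
V_DS = 8.33 V ≥ V_ov = 0.74 V, confirming saturation.

I_D = 0.520 mA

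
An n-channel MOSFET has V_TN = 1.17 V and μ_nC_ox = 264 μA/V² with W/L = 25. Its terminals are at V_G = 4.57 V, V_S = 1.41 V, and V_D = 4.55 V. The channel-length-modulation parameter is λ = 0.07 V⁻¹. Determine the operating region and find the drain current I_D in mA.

V_GS = V_G − V_S = 4.57 − 1.41 = 3.16 V; V_DS = V_D − V_S = 4.55 − 1.41 = 3.14 V.
k_n = μ_nC_ox · (W/L) = 6.6 mA/V².
V_ov = V_GS − V_TN = 3.16 − 1.17 = 1.99 V.
Since V_DS = 3.14 V ≥ V_ov = 1.99 V, the device is in saturation.
I_D = ½ k_n V_ov² (1 + λ V_DS) = 0.5 × 6.6 × 1.99² × (1 + 0.07 × 3.14) = 15.9 mA.

Saturation; I_D = 15.9 mA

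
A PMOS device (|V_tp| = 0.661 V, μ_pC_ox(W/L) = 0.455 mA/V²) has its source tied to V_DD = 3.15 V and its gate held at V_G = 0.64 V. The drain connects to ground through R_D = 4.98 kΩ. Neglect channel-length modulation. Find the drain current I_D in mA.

I_D = 0.488 mA

V_SG = V_DD − V_G = 3.15 − 0.64 = 2.51 V, so V_ov = 2.51 − 0.661 = 1.85 V.
Assume saturation: I_D = ½ k_p V_ov² = 0.5 × 0.455 × 1.85² = 0.778 mA, giving V_SD = V_DD − I_D R_D = 3.15 − 0.778 × 4.98 = -0.723 V.
But -0.723 V < V_ov = 1.85 V, so the device is actually in triode.
In triode I_D = k_p[V_ov V_SD − ½ V_SD²] and I_D = (V_DD − V_SD)/R_D. Equating: 1.13 V_SD² − 5.19 V_SD + 3.15 = 0, giving V_SD = 0.72 V (the root below V_ov).
I_D = (3.15 − 0.72) / 4.98 = 0.488 mA.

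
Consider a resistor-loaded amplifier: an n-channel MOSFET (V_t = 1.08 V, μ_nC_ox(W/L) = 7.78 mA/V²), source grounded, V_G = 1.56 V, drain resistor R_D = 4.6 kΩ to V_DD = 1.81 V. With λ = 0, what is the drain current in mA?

V_GS = V_G = 1.56 V, so V_ov = 1.56 − 1.08 = 0.48 V.
Assume saturation: I_D = ½ k_n V_ov² = 0.5 × 7.78 × 0.48² = 0.896 mA, giving V_DS = V_DD − I_D R_D = 1.81 − 0.896 × 4.6 = -2.31 V.
But -2.31 V < V_ov = 0.48 V, so the device is actually in triode.
In triode I_D = k_n[V_ov V_DS − ½ V_DS²] and I_D = (V_DD − V_DS)/R_D. Equating: 17.9 V_DS² − 18.18 V_DS + 1.81 = 0, giving V_DS = 0.112 V (the root below V_ov).
I_D = (1.81 − 0.112) / 4.6 = 0.369 mA.

I_D = 0.369 mA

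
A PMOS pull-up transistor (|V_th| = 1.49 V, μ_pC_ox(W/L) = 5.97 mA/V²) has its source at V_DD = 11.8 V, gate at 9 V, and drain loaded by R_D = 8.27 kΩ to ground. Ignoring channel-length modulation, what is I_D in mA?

V_SG = V_DD − V_G = 11.8 − 9 = 2.8 V, so V_ov = 2.8 − 1.49 = 1.31 V.
Assume saturation: I_D = ½ k_p V_ov² = 0.5 × 5.97 × 1.31² = 5.12 mA, giving V_SD = V_DD − I_D R_D = 11.8 − 5.12 × 8.27 = -30.6 V.
But -30.6 V < V_ov = 1.31 V, so the device is actually in triode.
In triode I_D = k_p[V_ov V_SD − ½ V_SD²] and I_D = (V_DD − V_SD)/R_D. Equating: 24.7 V_SD² − 65.68 V_SD + 11.8 = 0, giving V_SD = 0.194 V (the root below V_ov).
I_D = (11.8 − 0.194) / 8.27 = 1.4 mA.

I_D = 1.40 mA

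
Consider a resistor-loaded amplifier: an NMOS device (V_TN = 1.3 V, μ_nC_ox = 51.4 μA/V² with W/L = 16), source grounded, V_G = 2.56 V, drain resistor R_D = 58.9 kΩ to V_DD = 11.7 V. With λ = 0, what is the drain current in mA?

I_D = 0.195 mA

V_GS = V_G = 2.56 V, so V_ov = 2.56 − 1.3 = 1.26 V.
k_n = μ_nC_ox · (W/L) = 0.8224 mA/V².
Assume saturation: I_D = ½ k_n V_ov² = 0.5 × 0.8224 × 1.26² = 0.653 mA, giving V_DS = V_DD − I_D R_D = 11.7 − 0.653 × 58.9 = -26.8 V.
But -26.8 V < V_ov = 1.26 V, so the device is actually in triode.
In triode I_D = k_n[V_ov V_DS − ½ V_DS²] and I_D = (V_DD − V_DS)/R_D. Equating: 24.2 V_DS² − 62.03 V_DS + 11.7 = 0, giving V_DS = 0.205 V (the root below V_ov).
I_D = (11.7 − 0.205) / 58.9 = 0.195 mA.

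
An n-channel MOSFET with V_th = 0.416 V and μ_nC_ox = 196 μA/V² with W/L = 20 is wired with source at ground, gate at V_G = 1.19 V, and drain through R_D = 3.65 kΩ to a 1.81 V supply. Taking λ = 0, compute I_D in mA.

V_GS = V_G = 1.19 V, so V_ov = 1.19 − 0.416 = 0.774 V.
k_n = μ_nC_ox · (W/L) = 3.92 mA/V².
Assume saturation: I_D = ½ k_n V_ov² = 0.5 × 3.92 × 0.774² = 1.17 mA, giving V_DS = V_DD − I_D R_D = 1.81 − 1.17 × 3.65 = -2.48 V.
But -2.48 V < V_ov = 0.774 V, so the device is actually in triode.
In triode I_D = k_n[V_ov V_DS − ½ V_DS²] and I_D = (V_DD − V_DS)/R_D. Equating: 7.15 V_DS² − 12.07 V_DS + 1.81 = 0, giving V_DS = 0.166 V (the root below V_ov).
I_D = (1.81 − 0.166) / 3.65 = 0.45 mA.

I_D = 0.450 mA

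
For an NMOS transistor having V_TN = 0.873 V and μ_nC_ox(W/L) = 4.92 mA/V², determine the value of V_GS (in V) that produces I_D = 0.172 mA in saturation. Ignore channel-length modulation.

V_GS = 1.14 V

In saturation I_D = ½ k_n (V_GS − V_TN)², so V_GS − V_TN = √(2 I_D / k_n) = √(2 × 0.172 / 4.92) = 0.264 V.
V_GS = 0.873 + 0.264 = 1.14 V.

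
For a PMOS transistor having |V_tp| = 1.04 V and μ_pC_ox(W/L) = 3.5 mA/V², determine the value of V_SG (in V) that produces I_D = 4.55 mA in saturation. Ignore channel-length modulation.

V_SG = 2.65 V

In saturation I_D = ½ k_p (V_SG − |V_tp|)², so V_SG − |V_tp| = √(2 I_D / k_p) = √(2 × 4.55 / 3.5) = 1.61 V.
V_SG = 1.04 + 1.61 = 2.65 V.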